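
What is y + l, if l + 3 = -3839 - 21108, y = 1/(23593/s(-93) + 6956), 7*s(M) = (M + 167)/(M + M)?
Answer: -376786691487/15101671 ≈ -24950.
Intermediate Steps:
s(M) = (167 + M)/(14*M) (s(M) = ((M + 167)/(M + M))/7 = ((167 + M)/((2*M)))/7 = ((167 + M)*(1/(2*M)))/7 = ((167 + M)/(2*M))/7 = (167 + M)/(14*M))
y = -37/15101671 (y = 1/(23593/(((1/14)*(167 - 93)/(-93))) + 6956) = 1/(23593/(((1/14)*(-1/93)*74)) + 6956) = 1/(23593/(-37/651) + 6956) = 1/(23593*(-651/37) + 6956) = 1/(-15359043/37 + 6956) = 1/(-15101671/37) = -37/15101671 ≈ -2.4501e-6)
l = -24950 (l = -3 + (-3839 - 21108) = -3 - 24947 = -24950)
y + l = -37/15101671 - 24950 = -376786691487/15101671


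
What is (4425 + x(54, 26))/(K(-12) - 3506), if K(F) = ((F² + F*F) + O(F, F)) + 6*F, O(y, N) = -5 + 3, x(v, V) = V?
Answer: -4451/3292 ≈ -1.3521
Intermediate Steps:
O(y, N) = -2
K(F) = -2 + 2*F² + 6*F (K(F) = ((F² + F*F) - 2) + 6*F = ((F² + F²) - 2) + 6*F = (2*F² - 2) + 6*F = (-2 + 2*F²) + 6*F = -2 + 2*F² + 6*F)
(4425 + x(54, 26))/(K(-12) - 3506) = (4425 + 26)/((-2 + 2*(-12)² + 6*(-12)) - 3506) = 4451/((-2 + 2*144 - 72) - 3506) = 4451/((-2 + 288 - 72) - 3506) = 4451/(214 - 3506) = 4451/(-3292) = 4451*(-1/3292) = -4451/3292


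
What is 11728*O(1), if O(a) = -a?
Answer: -11728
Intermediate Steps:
11728*O(1) = 11728*(-1*1) = 11728*(-1) = -11728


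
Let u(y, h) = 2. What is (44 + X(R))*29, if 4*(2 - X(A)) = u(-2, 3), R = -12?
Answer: 2639/2 ≈ 1319.5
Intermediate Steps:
X(A) = 3/2 (X(A) = 2 - ¼*2 = 2 - ½ = 3/2)
(44 + X(R))*29 = (44 + 3/2)*29 = (91/2)*29 = 2639/2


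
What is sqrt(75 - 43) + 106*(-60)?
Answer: -6360 + 4*sqrt(2) ≈ -6354.3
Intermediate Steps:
sqrt(75 - 43) + 106*(-60) = sqrt(32) - 6360 = 4*sqrt(2) - 6360 = -6360 + 4*sqrt(2)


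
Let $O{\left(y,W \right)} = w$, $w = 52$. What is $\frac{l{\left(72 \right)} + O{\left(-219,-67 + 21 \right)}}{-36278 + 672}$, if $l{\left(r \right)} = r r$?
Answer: $- \frac{2618}{17803} \approx -0.14705$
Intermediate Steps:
$O{\left(y,W \right)} = 52$
$l{\left(r \right)} = r^{2}$
$\frac{l{\left(72 \right)} + O{\left(-219,-67 + 21 \right)}}{-36278 + 672} = \frac{72^{2} + 52}{-36278 + 672} = \frac{5184 + 52}{-35606} = 5236 \left(- \frac{1}{35606}\right) = - \frac{2618}{17803}$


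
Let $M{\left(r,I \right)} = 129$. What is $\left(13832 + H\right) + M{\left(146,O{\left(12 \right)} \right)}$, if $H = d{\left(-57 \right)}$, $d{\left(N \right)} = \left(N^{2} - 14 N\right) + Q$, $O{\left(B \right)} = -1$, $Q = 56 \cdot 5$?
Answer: $18288$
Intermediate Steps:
$Q = 280$
$d{\left(N \right)} = 280 + N^{2} - 14 N$ ($d{\left(N \right)} = \left(N^{2} - 14 N\right) + 280 = 280 + N^{2} - 14 N$)
$H = 4327$ ($H = 280 + \left(-57\right)^{2} - -798 = 280 + 3249 + 798 = 4327$)
$\left(13832 + H\right) + M{\left(146,O{\left(12 \right)} \right)} = \left(13832 + 4327\right) + 129 = 18159 + 129 = 18288$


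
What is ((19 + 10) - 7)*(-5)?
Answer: -110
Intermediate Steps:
((19 + 10) - 7)*(-5) = (29 - 7)*(-5) = 22*(-5) = -110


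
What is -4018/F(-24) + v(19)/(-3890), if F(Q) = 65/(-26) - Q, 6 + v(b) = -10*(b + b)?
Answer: -15621721/83635 ≈ -186.78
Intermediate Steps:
v(b) = -6 - 20*b (v(b) = -6 - 10*(b + b) = -6 - 20*b)
F(Q) = -5/2 - Q (F(Q) = 65*(-1/26) - Q = -5/2 - Q)
-4018/F(-24) + v(19)/(-3890) = -4018/(-5/2 - 1*(-24)) + (-6 - 20*19)/(-3890) = -4018/(-5/2 + 24) + (-6 - 380)*(-1/3890) = -4018/43/2 - 386*(-1/3890) = -4018*2/43 + 193/1945 = -8036/43 + 193/1945 = -15621721/83635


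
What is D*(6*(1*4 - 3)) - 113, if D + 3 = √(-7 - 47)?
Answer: -131 + 18*I*√6 ≈ -131.0 + 44.091*I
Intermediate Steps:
D = -3 + 3*I*√6 (D = -3 + √(-7 - 47) = -3 + √(-54) = -3 + 3*I*√6 ≈ -3.0 + 7.3485*I)
D*(6*(1*4 - 3)) - 113 = (-3 + 3*I*√6)*(6*(1*4 - 3)) - 113 = (-3 + 3*I*√6)*(6*(4 - 3)) - 113 = (-3 + 3*I*√6)*(6*1) - 113 = (-3 + 3*I*√6)*6 - 113 = (-18 + 18*I*√6) - 113 = -131 + 18*I*√6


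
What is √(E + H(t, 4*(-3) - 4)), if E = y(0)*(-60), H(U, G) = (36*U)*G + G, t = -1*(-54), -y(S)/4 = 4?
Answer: 4*I*√1885 ≈ 173.67*I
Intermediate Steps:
y(S) = -16 (y(S) = -4*4 = -16)
t = 54
H(U, G) = G + 36*G*U (H(U, G) = 36*G*U + G = G + 36*G*U)
E = 960 (E = -16*(-60) = 960)
√(E + H(t, 4*(-3) - 4)) = √(960 + (4*(-3) - 4)*(1 + 36*54)) = √(960 + (-12 - 4)*(1 + 1944)) = √(960 - 16*1945) = √(960 - 31120) = √(-30160) = 4*I*√1885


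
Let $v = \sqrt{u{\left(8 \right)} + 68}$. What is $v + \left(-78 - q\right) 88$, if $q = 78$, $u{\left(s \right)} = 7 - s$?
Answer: $-13728 + \sqrt{67} \approx -13720.0$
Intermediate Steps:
$v = \sqrt{67}$ ($v = \sqrt{\left(7 - 8\right) + 68} = \sqrt{-1 + 68} = \sqrt{67} \approx 8.1853$)
$v + \left(-78 - q\right) 88 = \sqrt{67} + \left(-78 - 78\right) 88 = \sqrt{67} - 13728 = -13728 + \sqrt{67}$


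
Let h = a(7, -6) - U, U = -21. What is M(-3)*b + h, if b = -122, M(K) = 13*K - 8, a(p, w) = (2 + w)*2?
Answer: 5747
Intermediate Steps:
a(p, w) = 4 + 2*w
M(K) = -8 + 13*K
h = 13 (h = (4 + 2*(-6)) - 1*(-21) = (4 - 12) + 21 = -8 + 21 = 13)
M(-3)*b + h = (-8 + 13*(-3))*(-122) + 13 = (-8 - 39)*(-122) + 13 = -47*(-122) + 13 = 5734 + 13 = 5747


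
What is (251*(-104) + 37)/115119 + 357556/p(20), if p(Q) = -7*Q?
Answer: -3430428212/1343055 ≈ -2554.2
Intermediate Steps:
(251*(-104) + 37)/115119 + 357556/p(20) = (251*(-104) + 37)/115119 + 357556/((-7*20)) = (-26104 + 37)*(1/115119) + 357556/(-140) = -26067*1/115119 + 357556*(-1/140) = -8689/38373 - 89389/35 = -3430428212/1343055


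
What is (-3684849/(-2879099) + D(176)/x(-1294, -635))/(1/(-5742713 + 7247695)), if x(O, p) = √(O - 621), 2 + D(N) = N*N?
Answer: 5545631417718/2879099 - 46615312468*I*√1915/1915 ≈ 1.9262e+6 - 1.0652e+9*I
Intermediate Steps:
D(N) = -2 + N² (D(N) = -2 + N*N = -2 + N²)
x(O, p) = √(-621 + O)
(-3684849/(-2879099) + D(176)/x(-1294, -635))/(1/(-5742713 + 7247695)) = (-3684849/(-2879099) + (-2 + 176²)/(√(-621 - 1294)))/(1/(-5742713 + 7247695)) = (-3684849*(-1/2879099) + (-2 + 30976)/(√(-1915)))/(1/1504982) = (3684849/2879099 + 30974/((I*√1915)))/(1/1504982) = (3684849/2879099 + 30974*(-I*√1915/1915))*1504982 = (3684849/2879099 - 30974*I*√1915/1915)*1504982 = 5545631417718/2879099 - 46615312468*I*√1915/1915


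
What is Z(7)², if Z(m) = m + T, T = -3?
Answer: 16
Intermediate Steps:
Z(m) = -3 + m (Z(m) = m - 3 = -3 + m)
Z(7)² = (-3 + 7)² = 4² = 16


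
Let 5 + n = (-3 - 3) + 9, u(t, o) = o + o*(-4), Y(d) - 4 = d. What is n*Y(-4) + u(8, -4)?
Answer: 12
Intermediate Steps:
Y(d) = 4 + d
u(t, o) = -3*o (u(t, o) = o - 4*o = -3*o)
n = -2 (n = -5 + ((-3 - 3) + 9) = -5 + (-6 + 9) = -5 + 3 = -2)
n*Y(-4) + u(8, -4) = -2*(4 - 4) - 3*(-4) = -2*0 + 12 = 0 + 12 = 12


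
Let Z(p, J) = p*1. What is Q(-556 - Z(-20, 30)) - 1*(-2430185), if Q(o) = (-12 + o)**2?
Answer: 2730489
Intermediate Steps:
Z(p, J) = p
Q(-556 - Z(-20, 30)) - 1*(-2430185) = (-12 + (-556 - 1*(-20)))**2 - 1*(-2430185) = (-12 + (-556 + 20))**2 + 2430185 = (-12 - 536)**2 + 2430185 = (-548)**2 + 2430185 = 300304 + 2430185 = 2730489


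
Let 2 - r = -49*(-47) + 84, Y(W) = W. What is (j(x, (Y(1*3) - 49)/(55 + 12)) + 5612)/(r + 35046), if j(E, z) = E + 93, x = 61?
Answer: 1922/10887 ≈ 0.17654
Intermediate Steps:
j(E, z) = 93 + E
r = -2385 (r = 2 - (-49*(-47) + 84) = 2 - (2303 + 84) = 2 - 1*2387 = 2 - 2387 = -2385)
(j(x, (Y(1*3) - 49)/(55 + 12)) + 5612)/(r + 35046) = ((93 + 61) + 5612)/(-2385 + 35046) = (154 + 5612)/32661 = 5766*(1/32661) = 1922/10887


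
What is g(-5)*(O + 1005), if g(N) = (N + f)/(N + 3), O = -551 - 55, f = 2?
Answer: 1197/2 ≈ 598.50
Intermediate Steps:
O = -606
g(N) = (2 + N)/(3 + N) (g(N) = (N + 2)/(N + 3) = (2 + N)/(3 + N))
g(-5)*(O + 1005) = ((2 - 5)/(3 - 5))*(-606 + 1005) = (-3/(-2))*399 = -½*(-3)*399 = (3/2)*399 = 1197/2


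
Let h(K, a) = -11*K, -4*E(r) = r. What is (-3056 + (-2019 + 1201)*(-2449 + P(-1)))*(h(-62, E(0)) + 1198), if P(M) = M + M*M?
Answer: 3760424880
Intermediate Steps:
E(r) = -r/4
P(M) = M + M**2
(-3056 + (-2019 + 1201)*(-2449 + P(-1)))*(h(-62, E(0)) + 1198) = (-3056 + (-2019 + 1201)*(-2449 - (1 - 1)))*(-11*(-62) + 1198) = (-3056 - 818*(-2449 - 1*0))*(682 + 1198) = (-3056 - 818*(-2449 + 0))*1880 = (-3056 - 818*(-2449))*1880 = (-3056 + 2003282)*1880 = 2000226*1880 = 3760424880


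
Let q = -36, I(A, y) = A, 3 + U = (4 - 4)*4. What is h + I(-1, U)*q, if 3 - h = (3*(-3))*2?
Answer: 57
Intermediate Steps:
U = -3 (U = -3 + (4 - 4)*4 = -3 + 0*4 = -3 + 0 = -3)
h = 21 (h = 3 - 3*(-3)*2 = 3 - (-9)*2 = 3 - 1*(-18) = 3 + 18 = 21)
h + I(-1, U)*q = 21 - 1*(-36) = 21 + 36 = 57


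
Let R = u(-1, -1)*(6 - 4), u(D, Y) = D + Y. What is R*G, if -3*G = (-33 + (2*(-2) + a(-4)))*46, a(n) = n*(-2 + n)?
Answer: -2392/3 ≈ -797.33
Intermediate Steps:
G = 598/3 (G = -(-33 + (2*(-2) - 4*(-2 - 4)))*46/3 = -(-33 + (-4 - 4*(-6)))*46/3 = -(-33 + (-4 + 24))*46/3 = -(-33 + 20)*46/3 = -(-13)*46/3 = -⅓*(-598) = 598/3 ≈ 199.33)
R = -4 (R = (-1 - 1)*(6 - 4) = -2*2 = -4)
R*G = -4*598/3 = -2392/3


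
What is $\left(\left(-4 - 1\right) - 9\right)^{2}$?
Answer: $196$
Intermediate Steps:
$\left(\left(-4 - 1\right) - 9\right)^{2} = \left(-5 - 9\right)^{2} = \left(-14\right)^{2} = 196$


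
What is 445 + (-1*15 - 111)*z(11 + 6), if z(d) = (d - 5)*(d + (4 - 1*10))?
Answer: -16187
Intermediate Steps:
z(d) = (-6 + d)*(-5 + d) (z(d) = (-5 + d)*(d + (4 - 10)) = (-5 + d)*(d - 6) = (-5 + d)*(-6 + d) = (-6 + d)*(-5 + d))
445 + (-1*15 - 111)*z(11 + 6) = 445 + (-1*15 - 111)*(30 + (11 + 6)² - 11*(11 + 6)) = 445 + (-15 - 111)*(30 + 17² - 11*17) = 445 - 126*(30 + 289 - 187) = 445 - 126*132 = 445 - 16632 = -16187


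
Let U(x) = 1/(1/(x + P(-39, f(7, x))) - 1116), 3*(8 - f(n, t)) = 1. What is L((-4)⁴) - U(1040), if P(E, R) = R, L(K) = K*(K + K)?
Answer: 459746184263/3507585 ≈ 1.3107e+5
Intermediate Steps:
L(K) = 2*K² (L(K) = K*(2*K) = 2*K²)
f(n, t) = 23/3 (f(n, t) = 8 - ⅓*1 = 8 - ⅓ = 23/3)
U(x) = 1/(-1116 + 1/(23/3 + x)) (U(x) = 1/(1/(x + 23/3) - 1116) = 1/(1/(23/3 + x) - 1116) = 1/(-1116 + 1/(23/3 + x)))
L((-4)⁴) - U(1040) = 2*((-4)⁴)² - (-23 - 3*1040)/(3*(8555 + 1116*1040)) = 2*256² - (-23 - 3120)/(3*(8555 + 1160640)) = 2*65536 - (-3143)/(3*1169195) = 131072 - (-3143)/(3*1169195) = 131072 - 1*(-3143/3507585) = 131072 + 3143/3507585 = 459746184263/3507585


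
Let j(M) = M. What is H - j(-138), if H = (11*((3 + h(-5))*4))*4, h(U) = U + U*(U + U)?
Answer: 8586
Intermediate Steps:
h(U) = U + 2*U² (h(U) = U + U*(2*U) = U + 2*U²)
H = 8448 (H = (11*((3 - 5*(1 + 2*(-5)))*4))*4 = (11*((3 - 5*(1 - 10))*4))*4 = (11*((3 - 5*(-9))*4))*4 = (11*((3 + 45)*4))*4 = (11*(48*4))*4 = (11*192)*4 = 2112*4 = 8448)
H - j(-138) = 8448 - 1*(-138) = 8448 + 138 = 8586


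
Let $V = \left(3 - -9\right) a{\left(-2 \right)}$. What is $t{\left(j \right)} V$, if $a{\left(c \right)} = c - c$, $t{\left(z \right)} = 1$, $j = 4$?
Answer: $0$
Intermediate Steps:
$a{\left(c \right)} = 0$
$V = 0$ ($V = \left(3 - -9\right) 0 = \left(3 + 9\right) 0 = 12 \cdot 0 = 0$)
$t{\left(j \right)} V = 1 \cdot 0 = 0$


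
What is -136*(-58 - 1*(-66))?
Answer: -1088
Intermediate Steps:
-136*(-58 - 1*(-66)) = -136*(-58 + 66) = -136*8 = -1088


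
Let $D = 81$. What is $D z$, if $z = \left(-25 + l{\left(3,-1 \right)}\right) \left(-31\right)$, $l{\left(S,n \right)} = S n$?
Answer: $70308$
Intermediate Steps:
$z = 868$ ($z = \left(-25 + 3 \left(-1\right)\right) \left(-31\right) = \left(-25 - 3\right) \left(-31\right) = \left(-28\right) \left(-31\right) = 868$)
$D z = 81 \cdot 868 = 70308$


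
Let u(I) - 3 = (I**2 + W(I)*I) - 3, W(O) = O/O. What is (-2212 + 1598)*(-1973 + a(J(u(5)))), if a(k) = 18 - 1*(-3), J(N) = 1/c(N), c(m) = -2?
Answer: 1198528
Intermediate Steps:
W(O) = 1
u(I) = I + I**2 (u(I) = 3 + ((I**2 + 1*I) - 3) = 3 + ((I**2 + I) - 3) = 3 + ((I + I**2) - 3) = 3 + (-3 + I + I**2) = I + I**2)
J(N) = -1/2 (J(N) = 1/(-2) = -1/2)
a(k) = 21 (a(k) = 18 + 3 = 21)
(-2212 + 1598)*(-1973 + a(J(u(5)))) = (-2212 + 1598)*(-1973 + 21) = -614*(-1952) = 1198528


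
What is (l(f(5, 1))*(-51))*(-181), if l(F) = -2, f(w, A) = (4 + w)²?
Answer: -18462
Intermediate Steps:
(l(f(5, 1))*(-51))*(-181) = -2*(-51)*(-181) = 102*(-181) = -18462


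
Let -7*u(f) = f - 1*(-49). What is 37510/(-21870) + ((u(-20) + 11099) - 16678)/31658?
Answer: -458358220/242326161 ≈ -1.8915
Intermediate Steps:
u(f) = -7 - f/7 (u(f) = -(f - 1*(-49))/7 = -(f + 49)/7 = -(49 + f)/7 = -7 - f/7)
37510/(-21870) + ((u(-20) + 11099) - 16678)/31658 = 37510/(-21870) + (((-7 - ⅐*(-20)) + 11099) - 16678)/31658 = 37510*(-1/21870) + (((-7 + 20/7) + 11099) - 16678)*(1/31658) = -3751/2187 + ((-29/7 + 11099) - 16678)*(1/31658) = -3751/2187 + (77664/7 - 16678)*(1/31658) = -3751/2187 - 39082/7*1/31658 = -3751/2187 - 19541/110803 = -458358220/242326161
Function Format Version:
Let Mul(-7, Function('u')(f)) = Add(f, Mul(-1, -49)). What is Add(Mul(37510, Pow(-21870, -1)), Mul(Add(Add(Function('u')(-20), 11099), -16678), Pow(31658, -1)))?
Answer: Rational(-458358220, 242326161) ≈ -1.8915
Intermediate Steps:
Function('u')(f) = Add(-7, Mul(Rational(-1, 7), f)) (Function('u')(f) = Mul(Rational(-1, 7), Add(f, Mul(-1, -49))) = Mul(Rational(-1, 7), Add(f, 49)) = Mul(Rational(-1, 7), Add(49, f)) = Add(-7, Mul(Rational(-1, 7), f)))
Add(Mul(37510, Pow(-21870, -1)), Mul(Add(Add(Function('u')(-20), 11099), -16678), Pow(31658, -1))) = Add(Mul(37510, Pow(-21870, -1)), Mul(Add(Add(Add(-7, Mul(Rational(-1, 7), -20)), 11099), -16678), Pow(31658, -1))) = Add(Mul(37510, Rational(-1, 21870)), Mul(Add(Add(Add(-7, Rational(20, 7)), 11099), -16678), Rational(1, 31658))) = Add(Rational(-3751, 2187), Mul(Add(Add(Rational(-29, 7), 11099), -16678), Rational(1, 31658))) = Add(Rational(-3751, 2187), Mul(Add(Rational(77664, 7), -16678), Rational(1, 31658))) = Add(Rational(-3751, 2187), Mul(Rational(-39082, 7), Rational(1, 31658))) = Add(Rational(-3751, 2187), Rational(-19541, 110803)) = Rational(-458358220, 242326161)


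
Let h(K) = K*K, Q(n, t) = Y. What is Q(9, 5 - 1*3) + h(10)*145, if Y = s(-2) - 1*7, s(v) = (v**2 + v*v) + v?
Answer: 14499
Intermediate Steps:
s(v) = v + 2*v**2 (s(v) = (v**2 + v**2) + v = 2*v**2 + v = v + 2*v**2)
Y = -1 (Y = -2*(1 + 2*(-2)) - 1*7 = -2*(1 - 4) - 7 = -2*(-3) - 7 = 6 - 7 = -1)
Q(n, t) = -1
h(K) = K**2
Q(9, 5 - 1*3) + h(10)*145 = -1 + 10**2*145 = -1 + 100*145 = -1 + 14500 = 14499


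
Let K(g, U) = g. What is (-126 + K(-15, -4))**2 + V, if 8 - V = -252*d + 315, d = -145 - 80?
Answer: -37126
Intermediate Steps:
d = -225
V = -57007 (V = 8 - (-252*(-225) + 315) = 8 - (56700 + 315) = 8 - 1*57015 = 8 - 57015 = -57007)
(-126 + K(-15, -4))**2 + V = (-126 - 15)**2 - 57007 = (-141)**2 - 57007 = 19881 - 57007 = -37126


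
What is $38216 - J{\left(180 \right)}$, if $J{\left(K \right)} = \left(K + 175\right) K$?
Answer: $-25684$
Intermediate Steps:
$J{\left(K \right)} = K \left(175 + K\right)$ ($J{\left(K \right)} = \left(175 + K\right) K = K \left(175 + K\right)$)
$38216 - J{\left(180 \right)} = 38216 - 180 \left(175 + 180\right) = 38216 - 180 \cdot 355 = 38216 - 63900 = -25684$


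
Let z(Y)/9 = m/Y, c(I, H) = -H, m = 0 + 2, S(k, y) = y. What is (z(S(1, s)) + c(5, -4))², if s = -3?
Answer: 4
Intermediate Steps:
m = 2
z(Y) = 18/Y (z(Y) = 9*(2/Y) = 18/Y)
(z(S(1, s)) + c(5, -4))² = (18/(-3) - 1*(-4))² = (18*(-⅓) + 4)² = (-6 + 4)² = (-2)² = 4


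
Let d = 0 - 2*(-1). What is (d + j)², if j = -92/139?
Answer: 34596/19321 ≈ 1.7906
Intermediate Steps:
d = 2 (d = 0 + 2 = 2)
j = -92/139 (j = -92*1/139 = -92/139 ≈ -0.66187)
(d + j)² = (2 - 92/139)² = (186/139)² = 34596/19321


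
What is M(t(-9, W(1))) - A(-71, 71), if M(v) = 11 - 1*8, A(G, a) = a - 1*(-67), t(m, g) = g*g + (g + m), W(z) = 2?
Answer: -135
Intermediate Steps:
t(m, g) = g + m + g² (t(m, g) = g² + (g + m) = g + m + g²)
A(G, a) = 67 + a (A(G, a) = a + 67 = 67 + a)
M(v) = 3 (M(v) = 11 - 8 = 3)
M(t(-9, W(1))) - A(-71, 71) = 3 - (67 + 71) = 3 - 1*138 = 3 - 138 = -135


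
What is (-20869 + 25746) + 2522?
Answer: 7399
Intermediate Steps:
(-20869 + 25746) + 2522 = 4877 + 2522 = 7399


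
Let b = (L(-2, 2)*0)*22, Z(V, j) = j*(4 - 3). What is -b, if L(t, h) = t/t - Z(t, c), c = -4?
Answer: 0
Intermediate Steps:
Z(V, j) = j (Z(V, j) = j*1 = j)
L(t, h) = 5 (L(t, h) = t/t - 1*(-4) = 1 + 4 = 5)
b = 0 (b = (5*0)*22 = 0*22 = 0)
-b = -1*0 = 0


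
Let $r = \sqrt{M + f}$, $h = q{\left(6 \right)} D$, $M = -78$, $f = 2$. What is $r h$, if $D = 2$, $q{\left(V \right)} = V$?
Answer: $24 i \sqrt{19} \approx 104.61 i$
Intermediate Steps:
$h = 12$ ($h = 6 \cdot 2 = 12$)
$r = 2 i \sqrt{19}$ ($r = \sqrt{-78 + 2} = \sqrt{-76} = 2 i \sqrt{19} \approx 8.7178 i$)
$r h = 2 i \sqrt{19} \cdot 12 = 24 i \sqrt{19}$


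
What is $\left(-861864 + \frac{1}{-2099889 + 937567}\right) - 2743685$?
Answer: $- \frac{4190808924779}{1162322} \approx -3.6055 \cdot 10^{6}$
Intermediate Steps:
$\left(-861864 + \frac{1}{-2099889 + 937567}\right) - 2743685 = \left(-861864 + \frac{1}{-1162322}\right) - 2743685 = \left(-861864 - \frac{1}{1162322}\right) - 2743685 = - \frac{1001763488209}{1162322} - 2743685 = - \frac{4190808924779}{1162322}$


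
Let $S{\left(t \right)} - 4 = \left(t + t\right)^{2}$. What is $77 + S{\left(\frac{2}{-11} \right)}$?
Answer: $\frac{9817}{121} \approx 81.132$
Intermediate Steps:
$S{\left(t \right)} = 4 + 4 t^{2}$ ($S{\left(t \right)} = 4 + \left(t + t\right)^{2} = 4 + \left(2 t\right)^{2} = 4 + 4 t^{2}$)
$77 + S{\left(\frac{2}{-11} \right)} = 77 + \left(4 + 4 \left(\frac{2}{-11}\right)^{2}\right) = 77 + \left(4 + 4 \left(2 \left(- \frac{1}{11}\right)\right)^{2}\right) = 77 + \left(4 + 4 \left(- \frac{2}{11}\right)^{2}\right) = 77 + \left(4 + 4 \cdot \frac{4}{121}\right) = 77 + \left(4 + \frac{16}{121}\right) = 77 + \frac{500}{121} = \frac{9817}{121}$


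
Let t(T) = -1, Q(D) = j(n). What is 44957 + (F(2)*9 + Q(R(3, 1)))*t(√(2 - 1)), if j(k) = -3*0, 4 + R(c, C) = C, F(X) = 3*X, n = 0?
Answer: 44903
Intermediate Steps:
R(c, C) = -4 + C
j(k) = 0
Q(D) = 0
44957 + (F(2)*9 + Q(R(3, 1)))*t(√(2 - 1)) = 44957 + ((3*2)*9 + 0)*(-1) = 44957 + (6*9 + 0)*(-1) = 44957 + (54 + 0)*(-1) = 44957 + 54*(-1) = 44957 - 54 = 44903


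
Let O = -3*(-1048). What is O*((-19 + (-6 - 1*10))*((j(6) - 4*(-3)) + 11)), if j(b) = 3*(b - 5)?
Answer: -2861040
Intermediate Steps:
j(b) = -15 + 3*b (j(b) = 3*(-5 + b) = -15 + 3*b)
O = 3144
O*((-19 + (-6 - 1*10))*((j(6) - 4*(-3)) + 11)) = 3144*((-19 + (-6 - 1*10))*(((-15 + 3*6) - 4*(-3)) + 11)) = 3144*((-19 + (-6 - 10))*(((-15 + 18) + 12) + 11)) = 3144*((-19 - 16)*((3 + 12) + 11)) = 3144*(-35*(15 + 11)) = 3144*(-35*26) = 3144*(-910) = -2861040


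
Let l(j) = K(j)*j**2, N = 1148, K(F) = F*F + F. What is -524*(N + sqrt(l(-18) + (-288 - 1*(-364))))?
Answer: -601552 - 11528*sqrt(205) ≈ -7.6661e+5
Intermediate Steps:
K(F) = F + F**2 (K(F) = F**2 + F = F + F**2)
l(j) = j**3*(1 + j) (l(j) = (j*(1 + j))*j**2 = j**3*(1 + j))
-524*(N + sqrt(l(-18) + (-288 - 1*(-364)))) = -524*(1148 + sqrt((-18)**3*(1 - 18) + (-288 - 1*(-364)))) = -524*(1148 + sqrt(-5832*(-17) + (-288 + 364))) = -524*(1148 + sqrt(99144 + 76)) = -524*(1148 + sqrt(99220)) = -524*(1148 + 22*sqrt(205)) = -601552 - 11528*sqrt(205)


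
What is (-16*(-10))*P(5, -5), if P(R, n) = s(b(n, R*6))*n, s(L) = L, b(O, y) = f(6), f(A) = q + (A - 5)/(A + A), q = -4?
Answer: 9400/3 ≈ 3133.3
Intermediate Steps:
f(A) = -4 + (-5 + A)/(2*A) (f(A) = -4 + (A - 5)/(A + A) = -4 + (-5 + A)/((2*A)) = -4 + (-5 + A)*(1/(2*A)) = -4 + (-5 + A)/(2*A))
b(O, y) = -47/12 (b(O, y) = (½)*(-5 - 7*6)/6 = (½)*(⅙)*(-5 - 42) = (½)*(⅙)*(-47) = -47/12)
P(R, n) = -47*n/12
(-16*(-10))*P(5, -5) = (-16*(-10))*(-47/12*(-5)) = 160*(235/12) = 9400/3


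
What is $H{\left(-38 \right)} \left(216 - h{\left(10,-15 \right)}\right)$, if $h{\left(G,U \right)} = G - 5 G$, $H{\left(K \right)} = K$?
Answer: $-9728$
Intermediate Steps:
$h{\left(G,U \right)} = - 4 G$
$H{\left(-38 \right)} \left(216 - h{\left(10,-15 \right)}\right) = - 38 \left(216 - \left(-4\right) 10\right) = - 38 \left(216 - -40\right) = - 38 \left(216 + 40\right) = \left(-38\right) 256 = -9728$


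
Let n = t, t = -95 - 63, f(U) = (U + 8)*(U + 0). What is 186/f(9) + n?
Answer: -7996/51 ≈ -156.78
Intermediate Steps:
f(U) = U*(8 + U) (f(U) = (8 + U)*U = U*(8 + U))
t = -158
n = -158
186/f(9) + n = 186/((9*(8 + 9))) - 158 = 186/((9*17)) - 158 = 186/153 - 158 = 186*(1/153) - 158 = 62/51 - 158 = -7996/51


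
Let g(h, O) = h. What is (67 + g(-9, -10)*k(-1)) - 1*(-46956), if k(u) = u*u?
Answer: 47014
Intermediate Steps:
k(u) = u**2
(67 + g(-9, -10)*k(-1)) - 1*(-46956) = (67 - 9*(-1)**2) - 1*(-46956) = (67 - 9*1) + 46956 = (67 - 9) + 46956 = 58 + 46956 = 47014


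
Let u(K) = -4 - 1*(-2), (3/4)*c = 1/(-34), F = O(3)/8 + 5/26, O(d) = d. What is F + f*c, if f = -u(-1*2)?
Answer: 2593/5304 ≈ 0.48888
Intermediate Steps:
F = 59/104 (F = 3/8 + 5/26 = 59/104 ≈ 0.56731)
c = -2/51 (c = (4/3)/(-34) = (4/3)*(-1/34) = -2/51 ≈ -0.039216)
u(K) = -2 (u(K) = -4 + 2 = -2)
f = 2 (f = -1*(-2) = 2)
F + f*c = 59/104 + 2*(-2/51) = 59/104 - 4/51 = 2593/5304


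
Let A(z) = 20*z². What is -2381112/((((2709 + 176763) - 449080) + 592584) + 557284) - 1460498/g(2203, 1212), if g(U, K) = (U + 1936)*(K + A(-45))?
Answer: -17182291838579/6332222491320 ≈ -2.7135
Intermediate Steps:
g(U, K) = (1936 + U)*(40500 + K) (g(U, K) = (U + 1936)*(K + 20*(-45)²) = (1936 + U)*(K + 20*2025) = (1936 + U)*(K + 40500) = (1936 + U)*(40500 + K))
-2381112/((((2709 + 176763) - 449080) + 592584) + 557284) - 1460498/g(2203, 1212) = -2381112/((((2709 + 176763) - 449080) + 592584) + 557284) - 1460498/(78408000 + 1936*1212 + 40500*2203 + 1212*2203) = -2381112/(((179472 - 449080) + 592584) + 557284) - 1460498/(78408000 + 2346432 + 89221500 + 2670036) = -2381112/((-269608 + 592584) + 557284) - 1460498/172645968 = -2381112/(322976 + 557284) - 1460498*1/172645968 = -2381112/880260 - 730249/86322984 = -2381112*1/880260 - 730249/86322984 = -198426/73355 - 730249/86322984 = -17182291838579/6332222491320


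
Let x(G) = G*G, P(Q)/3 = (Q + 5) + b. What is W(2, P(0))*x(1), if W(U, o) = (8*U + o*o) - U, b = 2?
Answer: 455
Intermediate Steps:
P(Q) = 21 + 3*Q (P(Q) = 3*((Q + 5) + 2) = 3*((5 + Q) + 2) = 3*(7 + Q) = 21 + 3*Q)
x(G) = G**2
W(U, o) = o**2 + 7*U (W(U, o) = (8*U + o**2) - U = (o**2 + 8*U) - U = o**2 + 7*U)
W(2, P(0))*x(1) = ((21 + 3*0)**2 + 7*2)*1**2 = ((21 + 0)**2 + 14)*1 = (21**2 + 14)*1 = (441 + 14)*1 = 455*1 = 455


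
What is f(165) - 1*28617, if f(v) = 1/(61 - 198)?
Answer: -3920530/137 ≈ -28617.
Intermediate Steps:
f(v) = -1/137 (f(v) = 1/(-137) = -1/137)
f(165) - 1*28617 = -1/137 - 1*28617 = -1/137 - 28617 = -3920530/137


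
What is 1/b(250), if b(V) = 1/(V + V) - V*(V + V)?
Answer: -500/62499999 ≈ -8.0000e-6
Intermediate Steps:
b(V) = 1/(2*V) - 2*V² (b(V) = 1/(2*V) - V*2*V = 1/(2*V) - 2*V²)
1/b(250) = 1/((½)*(1 - 4*250³)/250) = 1/((½)*(1/250)*(1 - 4*15625000)) = 1/((½)*(1/250)*(1 - 62500000)) = 1/((½)*(1/250)*(-62499999)) = 1/(-62499999/500) = -500/62499999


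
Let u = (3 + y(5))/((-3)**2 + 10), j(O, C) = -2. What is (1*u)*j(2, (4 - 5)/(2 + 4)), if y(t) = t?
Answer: -16/19 ≈ -0.84210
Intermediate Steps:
u = 8/19 (u = (3 + 5)/((-3)**2 + 10) = 8/(9 + 10) = 8/19 ≈ 0.42105)
(1*u)*j(2, (4 - 5)/(2 + 4)) = (1*(8/19))*(-2) = (8/19)*(-2) = -16/19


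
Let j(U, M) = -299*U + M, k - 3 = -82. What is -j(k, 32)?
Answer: -23653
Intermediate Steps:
k = -79 (k = 3 - 82 = -79)
j(U, M) = M - 299*U
-j(k, 32) = -(32 - 299*(-79)) = -(32 + 23621) = -1*23653 = -23653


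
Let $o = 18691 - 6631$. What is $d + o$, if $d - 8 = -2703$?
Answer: $9365$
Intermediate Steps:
$o = 12060$ ($o = 18691 - 6631 = 12060$)
$d = -2695$ ($d = 8 - 2703 = -2695$)
$d + o = -2695 + 12060 = 9365$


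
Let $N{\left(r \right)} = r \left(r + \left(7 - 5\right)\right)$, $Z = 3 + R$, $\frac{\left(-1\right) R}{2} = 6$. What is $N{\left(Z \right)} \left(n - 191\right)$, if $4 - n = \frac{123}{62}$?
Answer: $- \frac{738171}{62} \approx -11906.0$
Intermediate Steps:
$R = -12$ ($R = \left(-2\right) 6 = -12$)
$n = \frac{125}{62}$ ($n = 4 - \frac{123}{62} = \frac{125}{62} \approx 2.0161$)
$Z = -9$ ($Z = 3 - 12 = -9$)
$N{\left(r \right)} = r \left(2 + r\right)$ ($N{\left(r \right)} = r \left(r + 2\right) = r \left(2 + r\right)$)
$N{\left(Z \right)} \left(n - 191\right) = - 9 \left(2 - 9\right) \left(\frac{125}{62} - 191\right) = \left(-9\right) \left(-7\right) \left(\frac{125}{62} - 191\right) = 63 \left(- \frac{11717}{62}\right) = - \frac{738171}{62}$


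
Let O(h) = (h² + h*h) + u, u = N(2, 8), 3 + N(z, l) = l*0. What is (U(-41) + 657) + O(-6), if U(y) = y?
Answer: 685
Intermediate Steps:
N(z, l) = -3 (N(z, l) = -3 + l*0 = -3 + 0 = -3)
u = -3
O(h) = -3 + 2*h² (O(h) = (h² + h*h) - 3 = (h² + h²) - 3 = 2*h² - 3 = -3 + 2*h²)
(U(-41) + 657) + O(-6) = (-41 + 657) + (-3 + 2*(-6)²) = 616 + (-3 + 2*36) = 616 + (-3 + 72) = 616 + 69 = 685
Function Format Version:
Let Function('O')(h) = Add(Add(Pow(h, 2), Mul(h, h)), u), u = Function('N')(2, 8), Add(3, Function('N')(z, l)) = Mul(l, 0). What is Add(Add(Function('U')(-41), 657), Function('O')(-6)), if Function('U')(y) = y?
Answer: 685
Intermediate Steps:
Function('N')(z, l) = -3 (Function('N')(z, l) = Add(-3, Mul(l, 0)) = Add(-3, 0) = -3)
u = -3
Function('O')(h) = Add(-3, Mul(2, Pow(h, 2))) (Function('O')(h) = Add(Add(Pow(h, 2), Mul(h, h)), -3) = Add(Add(Pow(h, 2), Pow(h, 2)), -3) = Add(Mul(2, Pow(h, 2)), -3) = Add(-3, Mul(2, Pow(h, 2))))
Add(Add(Function('U')(-41), 657), Function('O')(-6)) = Add(Add(-41, 657), Add(-3, Mul(2, Pow(-6, 2)))) = Add(616, Add(-3, Mul(2, 36))) = Add(616, Add(-3, 72)) = Add(616, 69) = 685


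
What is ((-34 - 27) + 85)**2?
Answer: 576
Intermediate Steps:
((-34 - 27) + 85)**2 = (-61 + 85)**2 = 24**2 = 576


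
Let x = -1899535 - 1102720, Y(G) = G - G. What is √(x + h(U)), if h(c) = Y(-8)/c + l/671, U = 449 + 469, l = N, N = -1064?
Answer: I*√1351739007399/671 ≈ 1732.7*I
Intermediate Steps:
Y(G) = 0
l = -1064
x = -3002255
U = 918
h(c) = -1064/671 (h(c) = 0/c - 1064/671 = 0 - 1064*1/671 = 0 - 1064/671 = -1064/671)
√(x + h(U)) = √(-3002255 - 1064/671) = √(-2014514169/671) = I*√1351739007399/671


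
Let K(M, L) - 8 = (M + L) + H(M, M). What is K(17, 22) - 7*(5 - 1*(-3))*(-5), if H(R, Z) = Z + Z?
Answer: 361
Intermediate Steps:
H(R, Z) = 2*Z
K(M, L) = 8 + L + 3*M (K(M, L) = 8 + ((M + L) + 2*M) = 8 + ((L + M) + 2*M) = 8 + (L + 3*M) = 8 + L + 3*M)
K(17, 22) - 7*(5 - 1*(-3))*(-5) = (8 + 22 + 3*17) - 7*(5 - 1*(-3))*(-5) = (8 + 22 + 51) - 7*(5 + 3)*(-5) = 81 - 7*8*(-5) = 81 - 56*(-5) = 81 + 280 = 361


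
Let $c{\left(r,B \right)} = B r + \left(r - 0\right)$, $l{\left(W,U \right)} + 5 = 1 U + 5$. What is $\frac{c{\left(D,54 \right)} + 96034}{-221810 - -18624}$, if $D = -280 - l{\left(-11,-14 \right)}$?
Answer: $- \frac{40702}{101593} \approx -0.40064$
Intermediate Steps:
$l{\left(W,U \right)} = U$ ($l{\left(W,U \right)} = -5 + \left(1 U + 5\right) = -5 + \left(U + 5\right) = -5 + \left(5 + U\right) = U$)
$D = -266$ ($D = -280 - -14 = -280 + 14 = -266$)
$c{\left(r,B \right)} = r + B r$ ($c{\left(r,B \right)} = B r + \left(r + 0\right) = B r + r = r + B r$)
$\frac{c{\left(D,54 \right)} + 96034}{-221810 - -18624} = \frac{- 266 \left(1 + 54\right) + 96034}{-221810 - -18624} = \frac{\left(-266\right) 55 + 96034}{-221810 + 18624} = \frac{-14630 + 96034}{-203186} = 81404 \left(- \frac{1}{203186}\right) = - \frac{40702}{101593}$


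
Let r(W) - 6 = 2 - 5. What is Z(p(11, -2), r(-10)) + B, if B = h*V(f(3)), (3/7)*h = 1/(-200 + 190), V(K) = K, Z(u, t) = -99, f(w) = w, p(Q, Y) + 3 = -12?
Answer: -997/10 ≈ -99.700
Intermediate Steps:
p(Q, Y) = -15 (p(Q, Y) = -3 - 12 = -15)
r(W) = 3 (r(W) = 6 + (2 - 5) = 6 - 3 = 3)
h = -7/30 (h = 7/(3*(-200 + 190)) = (7/3)/(-10) = (7/3)*(-⅒) = -7/30 ≈ -0.23333)
B = -7/10 (B = -7/30*3 = -7/10 ≈ -0.70000)
Z(p(11, -2), r(-10)) + B = -99 - 7/10 = -997/10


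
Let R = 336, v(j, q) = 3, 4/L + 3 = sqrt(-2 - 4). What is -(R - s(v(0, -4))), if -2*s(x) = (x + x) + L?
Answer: -1693/5 + 2*I*sqrt(6)/15 ≈ -338.6 + 0.3266*I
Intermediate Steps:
L = 4/(-3 + I*sqrt(6)) (L = 4/(-3 + sqrt(-2 - 4)) = 4/(-3 + sqrt(-6)) = 4/(-3 + I*sqrt(6)) ≈ -0.8 - 0.6532*I)
s(x) = 2/5 - x + 2*I*sqrt(6)/15 (s(x) = -((x + x) + (-4/5 - 4*I*sqrt(6)/15))/2 = -(2*x + (-4/5 - 4*I*sqrt(6)/15))/2 = -(-4/5 + 2*x - 4*I*sqrt(6)/15)/2 = 2/5 - x + 2*I*sqrt(6)/15)
-(R - s(v(0, -4))) = -(336 - (2/5 - 1*3 + 2*I*sqrt(6)/15)) = -(336 - (2/5 - 3 + 2*I*sqrt(6)/15)) = -(336 - (-13/5 + 2*I*sqrt(6)/15)) = -(336 + (13/5 - 2*I*sqrt(6)/15)) = -(1693/5 - 2*I*sqrt(6)/15) = -1693/5 + 2*I*sqrt(6)/15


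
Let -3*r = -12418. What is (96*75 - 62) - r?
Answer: 8996/3 ≈ 2998.7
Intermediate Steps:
r = 12418/3 (r = -1/3*(-12418) = 12418/3 ≈ 4139.3)
(96*75 - 62) - r = (96*75 - 62) - 1*12418/3 = (7200 - 62) - 12418/3 = 7138 - 12418/3 = 8996/3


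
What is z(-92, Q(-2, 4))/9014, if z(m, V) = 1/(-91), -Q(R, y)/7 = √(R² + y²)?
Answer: -1/820274 ≈ -1.2191e-6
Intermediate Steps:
Q(R, y) = -7*√(R² + y²)
z(m, V) = -1/91
z(-92, Q(-2, 4))/9014 = -1/91/9014 = -1/91*1/9014 = -1/820274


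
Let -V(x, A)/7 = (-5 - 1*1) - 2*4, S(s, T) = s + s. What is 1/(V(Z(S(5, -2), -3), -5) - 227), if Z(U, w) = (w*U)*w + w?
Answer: -1/129 ≈ -0.0077519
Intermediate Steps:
S(s, T) = 2*s
Z(U, w) = w + U*w² (Z(U, w) = (U*w)*w + w = U*w² + w = w + U*w²)
V(x, A) = 98 (V(x, A) = -7*((-5 - 1*1) - 2*4) = -7*((-5 - 1) - 8) = -7*(-6 - 8) = -7*(-14) = 98)
1/(V(Z(S(5, -2), -3), -5) - 227) = 1/(98 - 227) = 1/(-129) = -1/129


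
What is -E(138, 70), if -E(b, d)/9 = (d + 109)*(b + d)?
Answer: 335088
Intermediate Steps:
E(b, d) = -9*(109 + d)*(b + d) (E(b, d) = -9*(d + 109)*(b + d) = -9*(109 + d)*(b + d))
-E(138, 70) = -(-981*138 - 981*70 - 9*70**2 - 9*138*70) = -(-135378 - 68670 - 9*4900 - 86940) = -(-135378 - 68670 - 44100 - 86940) = -1*(-335088) = 335088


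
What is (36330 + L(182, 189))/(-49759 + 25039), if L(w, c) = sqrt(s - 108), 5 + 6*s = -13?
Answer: -1211/824 - I*sqrt(111)/24720 ≈ -1.4697 - 0.0004262*I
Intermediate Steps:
s = -3 (s = -5/6 + (1/6)*(-13) = -5/6 - 13/6 = -3)
L(w, c) = I*sqrt(111) (L(w, c) = sqrt(-3 - 108) = sqrt(-111) = I*sqrt(111))
(36330 + L(182, 189))/(-49759 + 25039) = (36330 + I*sqrt(111))/(-49759 + 25039) = (36330 + I*sqrt(111))/(-24720) = (36330 + I*sqrt(111))*(-1/24720) = -1211/824 - I*sqrt(111)/24720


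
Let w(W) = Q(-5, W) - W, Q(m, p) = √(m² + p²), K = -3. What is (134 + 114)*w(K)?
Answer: 744 + 248*√34 ≈ 2190.1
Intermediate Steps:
w(W) = √(25 + W²) - W (w(W) = √((-5)² + W²) - W = √(25 + W²) - W)
(134 + 114)*w(K) = (134 + 114)*(√(25 + (-3)²) - 1*(-3)) = 248*(√(25 + 9) + 3) = 248*(√34 + 3) = 248*(3 + √34) = 744 + 248*√34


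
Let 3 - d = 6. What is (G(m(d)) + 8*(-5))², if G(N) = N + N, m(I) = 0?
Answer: 1600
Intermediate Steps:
d = -3 (d = 3 - 1*6 = 3 - 6 = -3)
G(N) = 2*N
(G(m(d)) + 8*(-5))² = (2*0 + 8*(-5))² = (0 - 40)² = (-40)² = 1600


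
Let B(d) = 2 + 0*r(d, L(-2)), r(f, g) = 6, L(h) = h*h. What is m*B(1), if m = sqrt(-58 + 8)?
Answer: 10*I*sqrt(2) ≈ 14.142*I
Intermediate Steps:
L(h) = h**2
m = 5*I*sqrt(2) (m = sqrt(-50) = 5*I*sqrt(2) ≈ 7.0711*I)
B(d) = 2 (B(d) = 2 + 0*6 = 2 + 0 = 2)
m*B(1) = (5*I*sqrt(2))*2 = 10*I*sqrt(2)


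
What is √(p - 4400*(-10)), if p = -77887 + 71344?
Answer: √37457 ≈ 193.54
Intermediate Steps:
p = -6543
√(p - 4400*(-10)) = √(-6543 - 4400*(-10)) = √(-6543 + 44000) = √37457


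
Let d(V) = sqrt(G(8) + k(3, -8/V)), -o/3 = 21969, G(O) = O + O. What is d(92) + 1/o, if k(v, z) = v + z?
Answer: -1/65907 + sqrt(10005)/23 ≈ 4.3489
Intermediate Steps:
G(O) = 2*O
o = -65907 (o = -3*21969 = -65907)
d(V) = sqrt(19 - 8/V) (d(V) = sqrt(2*8 + (3 - 8/V)) = sqrt(16 + (3 - 8/V)) = sqrt(19 - 8/V))
d(92) + 1/o = sqrt(19 - 8/92) + 1/(-65907) = sqrt(19 - 8*1/92) - 1/65907 = sqrt(19 - 2/23) - 1/65907 = sqrt(435/23) - 1/65907 = sqrt(10005)/23 - 1/65907 = -1/65907 + sqrt(10005)/23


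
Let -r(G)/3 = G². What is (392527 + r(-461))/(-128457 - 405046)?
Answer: 245036/533503 ≈ 0.45930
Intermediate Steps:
r(G) = -3*G²
(392527 + r(-461))/(-128457 - 405046) = (392527 - 3*(-461)²)/(-128457 - 405046) = (392527 - 3*212521)/(-533503) = (392527 - 637563)*(-1/533503) = -245036*(-1/533503) = 245036/533503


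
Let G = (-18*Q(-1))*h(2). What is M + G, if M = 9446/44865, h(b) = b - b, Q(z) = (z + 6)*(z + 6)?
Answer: 9446/44865 ≈ 0.21054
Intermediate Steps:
Q(z) = (6 + z)² (Q(z) = (6 + z)*(6 + z) = (6 + z)²)
h(b) = 0
M = 9446/44865 (M = 9446*(1/44865) = 9446/44865 ≈ 0.21054)
G = 0 (G = -18*(6 - 1)²*0 = -18*5²*0 = -18*25*0 = -450*0 = 0)
M + G = 9446/44865 + 0 = 9446/44865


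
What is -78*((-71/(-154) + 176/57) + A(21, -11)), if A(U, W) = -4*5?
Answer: 1877317/1463 ≈ 1283.2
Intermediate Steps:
A(U, W) = -20
-78*((-71/(-154) + 176/57) + A(21, -11)) = -78*((-71/(-154) + 176/57) - 20) = -78*((-71*(-1/154) + 176*(1/57)) - 20) = -78*((71/154 + 176/57) - 20) = -78*(31151/8778 - 20) = -78*(-144409/8778) = 1877317/1463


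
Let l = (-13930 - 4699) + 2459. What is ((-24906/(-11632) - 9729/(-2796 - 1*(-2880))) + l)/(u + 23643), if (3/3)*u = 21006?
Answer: -20089127/55083336 ≈ -0.36470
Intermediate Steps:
u = 21006
l = -16170 (l = -18629 + 2459 = -16170)
((-24906/(-11632) - 9729/(-2796 - 1*(-2880))) + l)/(u + 23643) = ((-24906/(-11632) - 9729/(-2796 - 1*(-2880))) - 16170)/(21006 + 23643) = ((-24906*(-1/11632) - 9729/(-2796 + 2880)) - 16170)/44649 = ((12453/5816 - 9729/84) - 16170)*(1/44649) = ((12453/5816 - 9729*1/84) - 16170)*(1/44649) = ((12453/5816 - 3243/28) - 16170)*(1/44649) = (-4628151/40712 - 16170)*(1/44649) = -662941191/40712*1/44649 = -20089127/55083336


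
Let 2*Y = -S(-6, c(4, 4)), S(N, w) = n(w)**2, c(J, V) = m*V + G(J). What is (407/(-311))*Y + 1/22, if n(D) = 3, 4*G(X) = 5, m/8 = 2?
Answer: 20302/3421 ≈ 5.9345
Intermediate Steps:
m = 16 (m = 8*2 = 16)
G(X) = 5/4 (G(X) = (1/4)*5 = 5/4)
c(J, V) = 5/4 + 16*V (c(J, V) = 16*V + 5/4 = 5/4 + 16*V)
S(N, w) = 9 (S(N, w) = 3**2 = 9)
Y = -9/2 (Y = (-1*9)/2 = (1/2)*(-9) = -9/2 ≈ -4.5000)
(407/(-311))*Y + 1/22 = (407/(-311))*(-9/2) + 1/22 = (407*(-1/311))*(-9/2) + 1/22 = -407/311*(-9/2) + 1/22 = 3663/622 + 1/22 = 20302/3421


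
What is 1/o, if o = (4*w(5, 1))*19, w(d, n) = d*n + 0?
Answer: 1/380 ≈ 0.0026316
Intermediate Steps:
w(d, n) = d*n
o = 380 (o = (4*(5*1))*19 = (4*5)*19 = 20*19 = 380)
1/o = 1/380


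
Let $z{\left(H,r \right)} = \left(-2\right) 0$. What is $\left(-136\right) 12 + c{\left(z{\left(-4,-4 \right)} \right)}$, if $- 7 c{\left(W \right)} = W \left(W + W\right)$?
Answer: $-1632$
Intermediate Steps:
$z{\left(H,r \right)} = 0$
$c{\left(W \right)} = - \frac{2 W^{2}}{7}$ ($c{\left(W \right)} = - \frac{W \left(W + W\right)}{7} = - \frac{W 2 W}{7} = - \frac{2 W^{2}}{7}$)
$\left(-136\right) 12 + c{\left(z{\left(-4,-4 \right)} \right)} = \left(-136\right) 12 - \frac{2 \cdot 0^{2}}{7} = -1632 - 0 = -1632 + 0 = -1632$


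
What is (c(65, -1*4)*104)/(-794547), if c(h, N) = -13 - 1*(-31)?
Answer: -16/6791 ≈ -0.0023561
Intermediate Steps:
c(h, N) = 18 (c(h, N) = -13 + 31 = 18)
(c(65, -1*4)*104)/(-794547) = (18*104)/(-794547) = 1872*(-1/794547) = -16/6791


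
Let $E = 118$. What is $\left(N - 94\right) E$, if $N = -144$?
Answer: $-28084$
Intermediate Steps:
$\left(N - 94\right) E = \left(-144 - 94\right) 118 = \left(-238\right) 118 = -28084$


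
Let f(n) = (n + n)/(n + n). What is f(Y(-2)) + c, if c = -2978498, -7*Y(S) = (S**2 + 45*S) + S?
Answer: -2978497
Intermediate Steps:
Y(S) = -46*S/7 - S**2/7 (Y(S) = -((S**2 + 45*S) + S)/7 = -(S**2 + 46*S)/7 = -46*S/7 - S**2/7)
f(n) = 1 (f(n) = (2*n)/((2*n)) = (2*n)*(1/(2*n)) = 1)
f(Y(-2)) + c = 1 - 2978498 = -2978497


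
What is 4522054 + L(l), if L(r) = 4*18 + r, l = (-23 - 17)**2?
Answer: 4523726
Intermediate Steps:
l = 1600 (l = (-40)**2 = 1600)
L(r) = 72 + r
4522054 + L(l) = 4522054 + (72 + 1600) = 4522054 + 1672 = 4523726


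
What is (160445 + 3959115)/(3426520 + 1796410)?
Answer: 411956/522293 ≈ 0.78874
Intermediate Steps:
(160445 + 3959115)/(3426520 + 1796410) = 4119560/5222930 = 4119560*(1/5222930) = 411956/522293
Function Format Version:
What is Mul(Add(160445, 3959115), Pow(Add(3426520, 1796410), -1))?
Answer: Rational(411956, 522293) ≈ 0.78874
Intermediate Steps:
Mul(Add(160445, 3959115), Pow(Add(3426520, 1796410), -1)) = Mul(4119560, Pow(5222930, -1)) = Mul(4119560, Rational(1, 5222930)) = Rational(411956, 522293)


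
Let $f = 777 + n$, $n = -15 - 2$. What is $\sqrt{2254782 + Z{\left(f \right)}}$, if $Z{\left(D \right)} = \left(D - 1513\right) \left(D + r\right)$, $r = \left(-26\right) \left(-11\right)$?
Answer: $6 \sqrt{40754} \approx 1211.3$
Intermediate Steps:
$r = 286$
$n = -17$ ($n = -15 - 2 = -17$)
$f = 760$ ($f = 777 - 17 = 760$)
$Z{\left(D \right)} = \left(-1513 + D\right) \left(286 + D\right)$ ($Z{\left(D \right)} = \left(D - 1513\right) \left(D + 286\right) = \left(-1513 + D\right) \left(286 + D\right)$)
$\sqrt{2254782 + Z{\left(f \right)}} = \sqrt{2254782 - \left(1365238 - 577600\right)} = \sqrt{2254782 - 787638} = \sqrt{1467144} = 6 \sqrt{40754}$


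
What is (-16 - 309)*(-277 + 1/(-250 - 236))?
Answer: 43752475/486 ≈ 90026.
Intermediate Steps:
(-16 - 309)*(-277 + 1/(-250 - 236)) = -325*(-277 + 1/(-486)) = -325*(-277 - 1/486) = -325*(-134623/486) = 43752475/486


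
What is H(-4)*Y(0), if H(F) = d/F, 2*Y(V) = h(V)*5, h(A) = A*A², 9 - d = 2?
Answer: 0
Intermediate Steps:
d = 7 (d = 9 - 1*2 = 9 - 2 = 7)
h(A) = A³
Y(V) = 5*V³/2 (Y(V) = (V³*5)/2 = (5*V³)/2 = 5*V³/2)
H(F) = 7/F
H(-4)*Y(0) = (7/(-4))*((5/2)*0³) = (7*(-¼))*((5/2)*0) = -7/4*0 = 0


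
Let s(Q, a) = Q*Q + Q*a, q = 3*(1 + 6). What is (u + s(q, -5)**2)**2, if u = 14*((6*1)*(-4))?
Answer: 12669753600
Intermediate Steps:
q = 21 (q = 3*7 = 21)
s(Q, a) = Q**2 + Q*a
u = -336 (u = 14*(6*(-4)) = 14*(-24) = -336)
(u + s(q, -5)**2)**2 = (-336 + (21*(21 - 5))**2)**2 = (-336 + (21*16)**2)**2 = (-336 + 336**2)**2 = (-336 + 112896)**2 = 112560**2 = 12669753600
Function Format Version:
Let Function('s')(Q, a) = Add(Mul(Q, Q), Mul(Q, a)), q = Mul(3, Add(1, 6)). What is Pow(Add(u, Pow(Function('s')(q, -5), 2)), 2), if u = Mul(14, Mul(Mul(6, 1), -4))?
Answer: 12669753600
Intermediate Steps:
q = 21 (q = Mul(3, 7) = 21)
Function('s')(Q, a) = Add(Pow(Q, 2), Mul(Q, a))
u = -336 (u = Mul(14, Mul(6, -4)) = Mul(14, -24) = -336)
Pow(Add(u, Pow(Function('s')(q, -5), 2)), 2) = Pow(Add(-336, Pow(Mul(21, Add(21, -5)), 2)), 2) = Pow(Add(-336, Pow(Mul(21, 16), 2)), 2) = Pow(Add(-336, Pow(336, 2)), 2) = Pow(Add(-336, 112896), 2) = Pow(112560, 2) = 12669753600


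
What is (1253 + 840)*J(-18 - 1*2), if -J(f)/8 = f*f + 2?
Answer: -6731088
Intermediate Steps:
J(f) = -16 - 8*f² (J(f) = -8*(f*f + 2) = -8*(f² + 2) = -8*(2 + f²) = -16 - 8*f²)
(1253 + 840)*J(-18 - 1*2) = (1253 + 840)*(-16 - 8*(-18 - 1*2)²) = 2093*(-16 - 8*(-18 - 2)²) = 2093*(-16 - 8*(-20)²) = 2093*(-16 - 8*400) = 2093*(-16 - 3200) = 2093*(-3216) = -6731088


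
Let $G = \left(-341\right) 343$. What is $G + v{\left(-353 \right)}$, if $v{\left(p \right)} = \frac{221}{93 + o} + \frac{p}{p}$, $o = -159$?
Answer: $- \frac{7719713}{66} \approx -1.1697 \cdot 10^{5}$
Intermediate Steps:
$v{\left(p \right)} = - \frac{155}{66}$ ($v{\left(p \right)} = \frac{221}{93 - 159} + \frac{p}{p} = \frac{221}{-66} + 1 = 221 \left(- \frac{1}{66}\right) + 1 = - \frac{221}{66} + 1 = - \frac{155}{66}$)
$G = -116963$
$G + v{\left(-353 \right)} = -116963 - \frac{155}{66} = - \frac{7719713}{66}$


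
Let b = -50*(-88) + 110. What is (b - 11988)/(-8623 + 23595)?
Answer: -3739/7486 ≈ -0.49947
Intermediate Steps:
b = 4510 (b = 4400 + 110 = 4510)
(b - 11988)/(-8623 + 23595) = (4510 - 11988)/(-8623 + 23595) = -7478/14972 = -7478*1/14972 = -3739/7486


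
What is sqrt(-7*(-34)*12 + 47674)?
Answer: sqrt(50530) ≈ 224.79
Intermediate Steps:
sqrt(-7*(-34)*12 + 47674) = sqrt(238*12 + 47674) = sqrt(2856 + 47674) = sqrt(50530)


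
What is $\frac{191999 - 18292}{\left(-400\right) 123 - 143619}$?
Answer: $- \frac{173707}{192819} \approx -0.90088$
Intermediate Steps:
$\frac{191999 - 18292}{\left(-400\right) 123 - 143619} = \frac{173707}{-49200 + \left(-165123 + 21504\right)} = \frac{173707}{-49200 - 143619} = \frac{173707}{-192819} = 173707 \left(- \frac{1}{192819}\right) = - \frac{173707}{192819}$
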